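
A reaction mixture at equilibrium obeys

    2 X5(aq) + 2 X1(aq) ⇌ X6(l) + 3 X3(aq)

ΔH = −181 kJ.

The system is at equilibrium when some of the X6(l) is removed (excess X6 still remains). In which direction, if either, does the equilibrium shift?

X6 is a pure liquid; its activity is 1 regardless of amount, so Q is unaffected — no shift from this change.

no shift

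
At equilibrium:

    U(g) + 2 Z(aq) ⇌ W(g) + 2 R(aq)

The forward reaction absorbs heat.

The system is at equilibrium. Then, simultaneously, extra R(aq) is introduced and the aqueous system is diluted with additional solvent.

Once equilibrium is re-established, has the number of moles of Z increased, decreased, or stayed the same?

Adding R (aq), a product, drives the reaction to the left.
Dilution scales every aqueous concentration by the same factor. Δn_aq = 2 − 2 = 0, so Q is unchanged — no shift.
The net shift is to the left. Z is a reactant, so its amount increases.

increases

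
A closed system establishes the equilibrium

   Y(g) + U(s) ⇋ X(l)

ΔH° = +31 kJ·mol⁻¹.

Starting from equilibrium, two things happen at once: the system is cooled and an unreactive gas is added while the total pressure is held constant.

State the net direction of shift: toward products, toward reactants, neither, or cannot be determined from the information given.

left

The forward reaction is endothermic. Lowering T favours the exothermic direction — shift to the left.
Adding inert gas at constant total pressure expands the volume and lowers every reacting partial pressure. With Δn_gas = 0 − 1 = -1, Q moves away from K toward the side with fewer gas moles, so the system shifts toward the side with more gas moles — to the left.
All effects act in the same direction — net shift to the left.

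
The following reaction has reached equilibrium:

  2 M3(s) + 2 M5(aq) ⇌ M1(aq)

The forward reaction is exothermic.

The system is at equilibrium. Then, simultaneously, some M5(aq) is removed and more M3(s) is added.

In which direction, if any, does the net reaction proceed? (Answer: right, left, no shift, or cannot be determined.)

Removing M5 (aq), a reactant, drives the reaction to the left.
M3 is a pure solid; its activity is 1 regardless of amount, so Q is unaffected — no shift from this change.
Only the nonzero effect(s) matter; the net shift is to the left.

left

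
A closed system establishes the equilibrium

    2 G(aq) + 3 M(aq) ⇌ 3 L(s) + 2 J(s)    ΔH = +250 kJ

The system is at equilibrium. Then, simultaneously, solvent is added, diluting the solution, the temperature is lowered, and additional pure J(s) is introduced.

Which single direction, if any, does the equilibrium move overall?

Dilution lowers every aqueous concentration by the same factor. Δn_aq = 0 − 5 = -5, so the system shifts toward the side with more dissolved moles — to the left.
The forward reaction is endothermic. Lowering T favours the exothermic direction — shift to the left.
J is a pure solid; its activity is 1 regardless of amount, so Q is unaffected — no shift from this change.
Only the nonzero effect(s) matter; the net shift is to the left.

left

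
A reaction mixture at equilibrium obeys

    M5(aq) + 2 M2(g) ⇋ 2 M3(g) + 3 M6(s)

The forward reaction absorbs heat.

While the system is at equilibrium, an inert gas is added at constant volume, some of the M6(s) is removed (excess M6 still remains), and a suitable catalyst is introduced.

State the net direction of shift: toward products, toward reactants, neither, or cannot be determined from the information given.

no shift

At constant volume, adding an inert gas leaves every reacting species' partial pressure unchanged, so Q is unchanged — no shift from this change.
M6 is a pure solid; its activity is 1 regardless of amount, so Q is unaffected — no shift from this change.
A catalyst speeds both forward and reverse rates equally; it changes neither Q nor K — no shift from this change.
None of the changes alters Q relative to K, so there is no net shift.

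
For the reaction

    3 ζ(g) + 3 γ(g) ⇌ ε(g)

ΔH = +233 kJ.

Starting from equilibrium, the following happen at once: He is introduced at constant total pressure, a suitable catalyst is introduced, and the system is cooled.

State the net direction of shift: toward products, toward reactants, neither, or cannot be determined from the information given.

left

Adding inert gas at constant total pressure expands the volume and lowers every reacting partial pressure. With Δn_gas = 1 − 6 = -5, Q moves away from K toward the side with fewer gas moles, so the system shifts toward the side with more gas moles — to the left.
A catalyst speeds both forward and reverse rates equally; it changes neither Q nor K — no shift from this change.
The forward reaction is endothermic. Lowering T favours the exothermic direction — shift to the left.
Only the nonzero effect(s) matter; the net shift is to the left.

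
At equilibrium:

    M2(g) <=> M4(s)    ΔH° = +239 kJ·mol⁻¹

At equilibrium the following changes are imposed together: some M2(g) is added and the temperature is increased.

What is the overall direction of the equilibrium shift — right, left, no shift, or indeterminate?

right

Adding M2 (g), a reactant, drives the reaction to the right.
The forward reaction is endothermic. Raising T favours the endothermic direction — shift to the right.
All effects act in the same direction — net shift to the right.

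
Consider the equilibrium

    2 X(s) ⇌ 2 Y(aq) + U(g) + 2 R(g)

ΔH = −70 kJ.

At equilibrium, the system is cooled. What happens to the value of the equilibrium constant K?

increases

K depends on temperature via the van 't Hoff relation. The forward reaction is exothermic, so lowering T increases K.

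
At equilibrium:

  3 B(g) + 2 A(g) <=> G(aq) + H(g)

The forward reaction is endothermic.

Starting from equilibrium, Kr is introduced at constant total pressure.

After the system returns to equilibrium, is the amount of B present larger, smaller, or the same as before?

Adding inert gas at constant total pressure expands the volume and lowers every reacting partial pressure. With Δn_gas = 1 − 5 = -4, Q moves away from K toward the side with fewer gas moles, so the system shifts toward the side with more gas moles — to the left.
The net shift is to the left. B is a reactant, so its amount increases.

increases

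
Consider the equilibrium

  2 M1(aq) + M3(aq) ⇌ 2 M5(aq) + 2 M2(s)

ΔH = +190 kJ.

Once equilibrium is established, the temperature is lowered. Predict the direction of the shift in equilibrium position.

The forward reaction is endothermic. Lowering T favours the exothermic direction — shift to the left.

left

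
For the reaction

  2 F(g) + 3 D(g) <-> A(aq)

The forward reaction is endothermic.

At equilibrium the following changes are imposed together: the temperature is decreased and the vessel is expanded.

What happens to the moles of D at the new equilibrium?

The forward reaction is endothermic. Lowering T favours the exothermic direction — shift to the left.
Gas moles: reactants 5, products 0 (Δn_gas = -5). Expansion shifts the system toward the side with more moles of gas — to the left.
The net shift is to the left. D is a reactant, so its amount increases.

increases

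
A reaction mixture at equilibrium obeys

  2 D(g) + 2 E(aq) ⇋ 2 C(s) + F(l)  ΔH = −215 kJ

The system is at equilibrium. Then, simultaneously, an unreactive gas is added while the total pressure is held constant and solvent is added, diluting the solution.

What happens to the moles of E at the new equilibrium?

Adding inert gas at constant total pressure expands the volume and lowers every reacting partial pressure. With Δn_gas = 0 − 2 = -2, Q moves away from K toward the side with fewer gas moles, so the system shifts toward the side with more gas moles — to the left.
Dilution lowers every aqueous concentration by the same factor. Δn_aq = 0 − 2 = -2, so the system shifts toward the side with more dissolved moles — to the left.
The net shift is to the left. E is a reactant, so its amount increases.

increases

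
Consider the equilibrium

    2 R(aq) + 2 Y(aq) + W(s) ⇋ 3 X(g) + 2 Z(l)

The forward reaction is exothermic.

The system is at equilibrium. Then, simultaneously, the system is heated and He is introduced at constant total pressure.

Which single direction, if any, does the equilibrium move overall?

The forward reaction is exothermic. Raising T favours the endothermic direction — shift to the left.
Adding inert gas at constant total pressure expands the volume and lowers every reacting partial pressure. With Δn_gas = 3 − 0 = +3, Q moves away from K toward the side with fewer gas moles, so the system shifts toward the side with more gas moles — to the right.
The individual effects push in opposite directions; without quantitative information the net direction cannot be determined.

cannot be determined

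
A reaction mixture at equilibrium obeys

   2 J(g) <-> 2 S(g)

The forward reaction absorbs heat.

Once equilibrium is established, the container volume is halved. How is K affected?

The equilibrium constant depends only on temperature. This perturbation changes neither the position of equilibrium nor K.

unchanged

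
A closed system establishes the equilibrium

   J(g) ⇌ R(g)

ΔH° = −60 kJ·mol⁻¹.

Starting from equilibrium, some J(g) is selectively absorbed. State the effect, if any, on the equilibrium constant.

The equilibrium constant depends only on temperature. This perturbation may move the position of equilibrium, but since T is unchanged, K itself is unchanged.

unchanged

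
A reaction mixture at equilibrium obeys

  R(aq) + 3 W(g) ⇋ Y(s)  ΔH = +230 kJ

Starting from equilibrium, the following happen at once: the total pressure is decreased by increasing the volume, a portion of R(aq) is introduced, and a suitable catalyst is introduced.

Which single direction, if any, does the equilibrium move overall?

Gas moles: reactants 3, products 0 (Δn_gas = -3). Expansion shifts the system toward the side with more moles of gas — to the left.
Adding R (aq), a reactant, drives the reaction to the right.
A catalyst speeds both forward and reverse rates equally; it changes neither Q nor K — no shift from this change.
The individual effects push in opposite directions; without quantitative information the net direction cannot be determined.

cannot be determined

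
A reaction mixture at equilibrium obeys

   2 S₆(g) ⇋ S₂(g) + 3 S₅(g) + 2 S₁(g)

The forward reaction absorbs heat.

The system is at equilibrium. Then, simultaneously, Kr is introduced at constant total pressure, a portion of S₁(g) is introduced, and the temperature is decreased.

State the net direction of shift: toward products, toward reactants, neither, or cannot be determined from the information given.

Adding inert gas at constant total pressure expands the volume and lowers every reacting partial pressure. With Δn_gas = 6 − 2 = +4, Q moves away from K toward the side with fewer gas moles, so the system shifts toward the side with more gas moles — to the right.
Adding S₁ (g), a product, drives the reaction to the left.
The forward reaction is endothermic. Lowering T favours the exothermic direction — shift to the left.
The individual effects push in opposite directions; without quantitative information the net direction cannot be determined.

cannot be determined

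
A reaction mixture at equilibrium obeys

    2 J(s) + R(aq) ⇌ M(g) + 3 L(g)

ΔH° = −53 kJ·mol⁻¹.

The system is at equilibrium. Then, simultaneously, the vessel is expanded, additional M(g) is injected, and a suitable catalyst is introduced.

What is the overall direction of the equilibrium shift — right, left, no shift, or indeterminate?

Gas moles: reactants 0, products 4 (Δn_gas = +4). Expansion shifts the system toward the side with more moles of gas — to the right.
Adding M (g), a product, drives the reaction to the left.
A catalyst speeds both forward and reverse rates equally; it changes neither Q nor K — no shift from this change.
The individual effects push in opposite directions; without quantitative information the net direction cannot be determined.

cannot be determined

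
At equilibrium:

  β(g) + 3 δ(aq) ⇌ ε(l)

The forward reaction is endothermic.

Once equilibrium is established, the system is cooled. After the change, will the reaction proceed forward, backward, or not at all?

The forward reaction is endothermic. Lowering T favours the exothermic direction — shift to the left.

left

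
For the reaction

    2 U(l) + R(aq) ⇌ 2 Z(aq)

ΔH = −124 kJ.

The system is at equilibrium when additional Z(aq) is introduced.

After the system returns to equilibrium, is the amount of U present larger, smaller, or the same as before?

Adding Z (aq), a product, drives the reaction to the left.
The net shift is to the left. U is a reactant, so its amount increases.

increases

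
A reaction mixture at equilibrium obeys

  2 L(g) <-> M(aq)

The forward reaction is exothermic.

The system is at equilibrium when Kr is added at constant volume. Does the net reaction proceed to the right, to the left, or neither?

no shift

At constant volume, adding an inert gas leaves every reacting species' partial pressure unchanged, so Q is unchanged — no shift from this change.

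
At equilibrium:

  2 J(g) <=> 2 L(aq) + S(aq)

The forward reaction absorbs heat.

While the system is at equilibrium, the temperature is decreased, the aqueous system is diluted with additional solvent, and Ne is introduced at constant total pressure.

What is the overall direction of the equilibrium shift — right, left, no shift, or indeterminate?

cannot be determined

The forward reaction is endothermic. Lowering T favours the exothermic direction — shift to the left.
Dilution lowers every aqueous concentration by the same factor. Δn_aq = 3 − 0 = +3, so the system shifts toward the side with more dissolved moles — to the right.
Adding inert gas at constant total pressure expands the volume and lowers every reacting partial pressure. With Δn_gas = 0 − 2 = -2, Q moves away from K toward the side with fewer gas moles, so the system shifts toward the side with more gas moles — to the left.
The individual effects push in opposite directions; without quantitative information the net direction cannot be determined.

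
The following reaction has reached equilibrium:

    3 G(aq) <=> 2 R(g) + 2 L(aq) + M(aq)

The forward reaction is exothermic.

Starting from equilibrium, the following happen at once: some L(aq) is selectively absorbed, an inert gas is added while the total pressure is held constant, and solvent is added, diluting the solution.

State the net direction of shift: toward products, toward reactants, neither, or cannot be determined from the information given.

Removing L (aq), a product, drives the reaction to the right.
Adding inert gas at constant total pressure expands the volume and lowers every reacting partial pressure. With Δn_gas = 2 − 0 = +2, Q moves away from K toward the side with fewer gas moles, so the system shifts toward the side with more gas moles — to the right.
Dilution scales every aqueous concentration by the same factor. Δn_aq = 3 − 3 = 0, so Q is unchanged — no shift.
Only the nonzero effect(s) matter; the net shift is to the right.

right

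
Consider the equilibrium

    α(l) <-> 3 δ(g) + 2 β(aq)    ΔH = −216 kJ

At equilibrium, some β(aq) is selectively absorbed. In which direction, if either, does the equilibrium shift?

right

Removing β (aq), a product, drives the reaction to the right.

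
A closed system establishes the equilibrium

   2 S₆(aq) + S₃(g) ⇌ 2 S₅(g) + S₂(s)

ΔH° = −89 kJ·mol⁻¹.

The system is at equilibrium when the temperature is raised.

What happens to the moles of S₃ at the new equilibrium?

increases

The forward reaction is exothermic. Raising T favours the endothermic direction — shift to the left.
The net shift is to the left. S₃ is a reactant, so its amount increases.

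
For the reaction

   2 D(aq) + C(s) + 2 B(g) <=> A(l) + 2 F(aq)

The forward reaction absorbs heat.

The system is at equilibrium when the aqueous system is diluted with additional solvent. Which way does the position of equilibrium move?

no shift

Dilution scales every aqueous concentration by the same factor. Δn_aq = 2 − 2 = 0, so Q is unchanged — no shift.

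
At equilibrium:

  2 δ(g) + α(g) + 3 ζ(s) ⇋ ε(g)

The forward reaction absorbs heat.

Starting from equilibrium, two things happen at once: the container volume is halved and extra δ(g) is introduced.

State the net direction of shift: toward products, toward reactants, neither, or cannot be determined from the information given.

Gas moles: reactants 3, products 1 (Δn_gas = -2). Compression shifts the system toward the side with fewer moles of gas — to the right.
Adding δ (g), a reactant, drives the reaction to the right.
All effects act in the same direction — net shift to the right.

right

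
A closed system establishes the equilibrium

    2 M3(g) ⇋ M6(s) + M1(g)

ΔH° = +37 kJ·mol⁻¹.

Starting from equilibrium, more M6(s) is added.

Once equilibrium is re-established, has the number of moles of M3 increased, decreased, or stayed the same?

M6 is a pure solid; its activity is 1 regardless of amount, so Q is unaffected — no shift from this change.
No net shift occurs, so the amount of M3 is unchanged.

unchanged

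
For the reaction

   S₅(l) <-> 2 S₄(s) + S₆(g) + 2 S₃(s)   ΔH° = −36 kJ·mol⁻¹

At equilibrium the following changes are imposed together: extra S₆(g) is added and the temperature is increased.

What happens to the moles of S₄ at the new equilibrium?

Adding S₆ (g), a product, drives the reaction to the left.
The forward reaction is exothermic. Raising T favours the endothermic direction — shift to the left.
The net shift is to the left. S₄ is a product, so its amount decreases.

decreases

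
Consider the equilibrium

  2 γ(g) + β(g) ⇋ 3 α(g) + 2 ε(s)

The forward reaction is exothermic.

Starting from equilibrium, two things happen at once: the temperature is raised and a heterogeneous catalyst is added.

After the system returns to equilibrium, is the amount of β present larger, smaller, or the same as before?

The forward reaction is exothermic. Raising T favours the endothermic direction — shift to the left.
A catalyst speeds both forward and reverse rates equally; it changes neither Q nor K — no shift from this change.
The net shift is to the left. β is a reactant, so its amount increases.

increases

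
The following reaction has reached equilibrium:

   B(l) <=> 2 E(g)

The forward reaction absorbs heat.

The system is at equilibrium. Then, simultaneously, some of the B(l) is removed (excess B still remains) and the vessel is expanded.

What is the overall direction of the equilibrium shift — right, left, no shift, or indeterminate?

right

B is a pure liquid; its activity is 1 regardless of amount, so Q is unaffected — no shift from this change.
Gas moles: reactants 0, products 2 (Δn_gas = +2). Expansion shifts the system toward the side with more moles of gas — to the right.
Only the nonzero effect(s) matter; the net shift is to the right.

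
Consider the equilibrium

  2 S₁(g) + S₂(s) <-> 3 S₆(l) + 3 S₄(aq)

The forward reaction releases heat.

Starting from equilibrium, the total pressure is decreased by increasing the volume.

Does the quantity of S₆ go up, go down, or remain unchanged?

decreases

Gas moles: reactants 2, products 0 (Δn_gas = -2). Expansion shifts the system toward the side with more moles of gas — to the left.
The net shift is to the left. S₆ is a product, so its amount decreases.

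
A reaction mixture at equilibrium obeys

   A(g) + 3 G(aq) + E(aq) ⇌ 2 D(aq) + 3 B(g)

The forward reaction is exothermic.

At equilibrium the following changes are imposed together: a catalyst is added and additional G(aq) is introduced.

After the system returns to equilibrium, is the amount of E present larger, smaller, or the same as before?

A catalyst speeds both forward and reverse rates equally; it changes neither Q nor K — no shift from this change.
Adding G (aq), a reactant, drives the reaction to the right.
The net shift is to the right. E is a reactant, so its amount decreases.

decreases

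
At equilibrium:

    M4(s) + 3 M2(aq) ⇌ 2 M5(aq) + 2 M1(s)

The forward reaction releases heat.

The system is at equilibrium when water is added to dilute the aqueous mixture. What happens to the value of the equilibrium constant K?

The equilibrium constant depends only on temperature. This perturbation may move the position of equilibrium, but since T is unchanged, K itself is unchanged.

unchanged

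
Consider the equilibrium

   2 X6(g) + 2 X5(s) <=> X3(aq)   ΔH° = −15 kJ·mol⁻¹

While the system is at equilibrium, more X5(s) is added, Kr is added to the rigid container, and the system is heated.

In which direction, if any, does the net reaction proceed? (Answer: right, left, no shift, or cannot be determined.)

X5 is a pure solid; its activity is 1 regardless of amount, so Q is unaffected — no shift from this change.
At constant volume, adding an inert gas leaves every reacting species' partial pressure unchanged, so Q is unchanged — no shift from this change.
The forward reaction is exothermic. Raising T favours the endothermic direction — shift to the left.
Only the nonzero effect(s) matter; the net shift is to the left.

left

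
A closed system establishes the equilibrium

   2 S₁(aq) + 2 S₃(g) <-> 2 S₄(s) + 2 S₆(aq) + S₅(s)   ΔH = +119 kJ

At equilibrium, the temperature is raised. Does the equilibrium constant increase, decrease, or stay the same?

K depends on temperature via the van 't Hoff relation. The forward reaction is endothermic, so raising T increases K.

increases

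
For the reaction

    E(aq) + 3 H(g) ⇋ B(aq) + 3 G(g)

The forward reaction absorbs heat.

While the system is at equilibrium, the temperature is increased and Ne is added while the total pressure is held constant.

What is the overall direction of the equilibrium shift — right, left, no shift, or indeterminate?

The forward reaction is endothermic. Raising T favours the endothermic direction — shift to the right.
Adding inert gas at constant total pressure expands the volume, scaling every reacting partial pressure by the same factor. Δn_gas = 3 − 3 = 0, so Q is unchanged — no shift.
Only the nonzero effect(s) matter; the net shift is to the right.

right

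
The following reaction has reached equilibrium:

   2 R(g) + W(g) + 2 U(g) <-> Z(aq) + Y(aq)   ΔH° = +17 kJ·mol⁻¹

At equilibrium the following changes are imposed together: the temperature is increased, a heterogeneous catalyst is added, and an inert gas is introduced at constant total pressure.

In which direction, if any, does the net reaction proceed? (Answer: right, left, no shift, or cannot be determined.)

cannot be determined

The forward reaction is endothermic. Raising T favours the endothermic direction — shift to the right.
A catalyst speeds both forward and reverse rates equally; it changes neither Q nor K — no shift from this change.
Adding inert gas at constant total pressure expands the volume and lowers every reacting partial pressure. With Δn_gas = 0 − 5 = -5, Q moves away from K toward the side with fewer gas moles, so the system shifts toward the side with more gas moles — to the left.
The individual effects push in opposite directions; without quantitative information the net direction cannot be determined.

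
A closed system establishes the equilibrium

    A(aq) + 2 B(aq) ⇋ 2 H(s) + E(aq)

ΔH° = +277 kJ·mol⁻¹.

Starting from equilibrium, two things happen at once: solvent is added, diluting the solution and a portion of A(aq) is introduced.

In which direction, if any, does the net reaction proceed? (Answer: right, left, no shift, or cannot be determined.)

Dilution lowers every aqueous concentration by the same factor. Δn_aq = 1 − 3 = -2, so the system shifts toward the side with more dissolved moles — to the left.
Adding A (aq), a reactant, drives the reaction to the right.
The individual effects push in opposite directions; without quantitative information the net direction cannot be determined.

cannot be determined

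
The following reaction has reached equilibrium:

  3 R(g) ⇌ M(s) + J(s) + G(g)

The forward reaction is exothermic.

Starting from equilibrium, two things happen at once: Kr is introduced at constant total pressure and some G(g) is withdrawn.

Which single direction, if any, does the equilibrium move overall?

Adding inert gas at constant total pressure expands the volume and lowers every reacting partial pressure. With Δn_gas = 1 − 3 = -2, Q moves away from K toward the side with fewer gas moles, so the system shifts toward the side with more gas moles — to the left.
Removing G (g), a product, drives the reaction to the right.
The individual effects push in opposite directions; without quantitative information the net direction cannot be determined.

cannot be determined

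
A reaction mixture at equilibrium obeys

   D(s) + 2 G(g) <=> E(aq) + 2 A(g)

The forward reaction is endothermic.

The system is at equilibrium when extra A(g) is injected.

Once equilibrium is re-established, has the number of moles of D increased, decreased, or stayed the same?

increases

Adding A (g), a product, drives the reaction to the left.
The net shift is to the left. D is a reactant, so its amount increases.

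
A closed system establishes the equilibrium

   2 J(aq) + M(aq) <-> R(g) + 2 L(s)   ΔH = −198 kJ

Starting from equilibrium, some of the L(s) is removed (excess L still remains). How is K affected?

unchanged

The equilibrium constant depends only on temperature. This perturbation changes neither the position of equilibrium nor K.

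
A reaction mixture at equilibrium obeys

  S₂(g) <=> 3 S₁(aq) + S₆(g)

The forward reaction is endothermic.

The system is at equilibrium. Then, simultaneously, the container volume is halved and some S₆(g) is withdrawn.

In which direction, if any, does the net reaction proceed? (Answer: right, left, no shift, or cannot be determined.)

right

Gas moles: reactants 1, products 1. Δn_gas = 0, so a volume change leaves Q equal to K — no shift from this change.
Removing S₆ (g), a product, drives the reaction to the right.
Only the nonzero effect(s) matter; the net shift is to the right.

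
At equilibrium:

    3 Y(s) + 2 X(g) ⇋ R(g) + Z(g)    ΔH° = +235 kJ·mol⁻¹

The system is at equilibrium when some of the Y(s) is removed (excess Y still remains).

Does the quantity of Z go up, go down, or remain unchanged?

Y is a pure solid; its activity is 1 regardless of amount, so Q is unaffected — no shift from this change.
No net shift occurs, so the amount of Z is unchanged.

unchanged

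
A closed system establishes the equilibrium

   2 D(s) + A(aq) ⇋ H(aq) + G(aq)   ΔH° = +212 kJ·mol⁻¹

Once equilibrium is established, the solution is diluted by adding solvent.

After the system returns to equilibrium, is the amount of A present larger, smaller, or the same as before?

Dilution lowers every aqueous concentration by the same factor. Δn_aq = 2 − 1 = +1, so the system shifts toward the side with more dissolved moles — to the right.
The net shift is to the right. A is a reactant, so its amount decreases.

decreases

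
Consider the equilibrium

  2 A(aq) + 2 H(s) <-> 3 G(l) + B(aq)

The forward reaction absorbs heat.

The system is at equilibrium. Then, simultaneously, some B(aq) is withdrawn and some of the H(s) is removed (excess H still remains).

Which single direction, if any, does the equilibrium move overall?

Removing B (aq), a product, drives the reaction to the right.
H is a pure solid; its activity is 1 regardless of amount, so Q is unaffected — no shift from this change.
Only the nonzero effect(s) matter; the net shift is to the right.

right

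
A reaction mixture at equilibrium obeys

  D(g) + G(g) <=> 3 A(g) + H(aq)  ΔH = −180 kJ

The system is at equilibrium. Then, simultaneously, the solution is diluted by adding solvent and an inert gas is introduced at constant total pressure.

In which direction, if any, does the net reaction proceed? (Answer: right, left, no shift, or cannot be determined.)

Dilution lowers every aqueous concentration by the same factor. Δn_aq = 1 − 0 = +1, so the system shifts toward the side with more dissolved moles — to the right.
Adding inert gas at constant total pressure expands the volume and lowers every reacting partial pressure. With Δn_gas = 3 − 2 = +1, Q moves away from K toward the side with fewer gas moles, so the system shifts toward the side with more gas moles — to the right.
All effects act in the same direction — net shift to the right.

right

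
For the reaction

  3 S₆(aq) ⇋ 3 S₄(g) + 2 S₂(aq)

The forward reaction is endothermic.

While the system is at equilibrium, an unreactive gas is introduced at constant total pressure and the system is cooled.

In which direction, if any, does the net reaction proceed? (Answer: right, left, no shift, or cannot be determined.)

Adding inert gas at constant total pressure expands the volume and lowers every reacting partial pressure. With Δn_gas = 3 − 0 = +3, Q moves away from K toward the side with fewer gas moles, so the system shifts toward the side with more gas moles — to the right.
The forward reaction is endothermic. Lowering T favours the exothermic direction — shift to the left.
The individual effects push in opposite directions; without quantitative information the net direction cannot be determined.

cannot be determined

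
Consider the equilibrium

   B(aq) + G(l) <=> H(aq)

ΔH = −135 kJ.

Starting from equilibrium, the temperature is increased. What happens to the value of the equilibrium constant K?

K depends on temperature via the van 't Hoff relation. The forward reaction is exothermic, so raising T decreases K.

decreases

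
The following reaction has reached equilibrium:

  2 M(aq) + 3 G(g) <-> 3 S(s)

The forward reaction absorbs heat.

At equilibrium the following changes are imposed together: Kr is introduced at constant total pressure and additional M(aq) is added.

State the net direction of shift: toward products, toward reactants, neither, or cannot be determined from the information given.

Adding inert gas at constant total pressure expands the volume and lowers every reacting partial pressure. With Δn_gas = 0 − 3 = -3, Q moves away from K toward the side with fewer gas moles, so the system shifts toward the side with more gas moles — to the left.
Adding M (aq), a reactant, drives the reaction to the right.
The individual effects push in opposite directions; without quantitative information the net direction cannot be determined.

cannot be determined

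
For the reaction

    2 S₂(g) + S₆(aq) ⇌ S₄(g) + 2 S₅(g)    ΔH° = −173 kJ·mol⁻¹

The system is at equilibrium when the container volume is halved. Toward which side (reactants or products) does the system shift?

left

Gas moles: reactants 2, products 3 (Δn_gas = +1). Compression shifts the system toward the side with fewer moles of gas — to the left.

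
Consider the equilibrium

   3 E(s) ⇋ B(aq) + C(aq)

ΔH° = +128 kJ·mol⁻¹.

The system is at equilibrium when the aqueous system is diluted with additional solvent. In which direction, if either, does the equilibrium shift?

Dilution lowers every aqueous concentration by the same factor. Δn_aq = 2 − 0 = +2, so the system shifts toward the side with more dissolved moles — to the right.

right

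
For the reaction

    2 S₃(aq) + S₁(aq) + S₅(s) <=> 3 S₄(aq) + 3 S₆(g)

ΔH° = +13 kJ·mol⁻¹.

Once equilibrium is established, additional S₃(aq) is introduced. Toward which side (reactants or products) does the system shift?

Adding S₃ (aq), a reactant, drives the reaction to the right.

right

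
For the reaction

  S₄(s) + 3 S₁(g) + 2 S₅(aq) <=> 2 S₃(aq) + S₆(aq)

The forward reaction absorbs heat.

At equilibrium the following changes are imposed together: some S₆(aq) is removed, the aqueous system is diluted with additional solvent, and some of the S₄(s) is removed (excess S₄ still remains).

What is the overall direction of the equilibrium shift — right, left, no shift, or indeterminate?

right

Removing S₆ (aq), a product, drives the reaction to the right.
Dilution lowers every aqueous concentration by the same factor. Δn_aq = 3 − 2 = +1, so the system shifts toward the side with more dissolved moles — to the right.
S₄ is a pure solid; its activity is 1 regardless of amount, so Q is unaffected — no shift from this change.
Only the nonzero effect(s) matter; the net shift is to the right.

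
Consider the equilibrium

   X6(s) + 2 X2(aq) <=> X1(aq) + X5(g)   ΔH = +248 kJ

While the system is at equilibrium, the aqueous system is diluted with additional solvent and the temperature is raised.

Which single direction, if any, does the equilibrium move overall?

Dilution lowers every aqueous concentration by the same factor. Δn_aq = 1 − 2 = -1, so the system shifts toward the side with more dissolved moles — to the left.
The forward reaction is endothermic. Raising T favours the endothermic direction — shift to the right.
The individual effects push in opposite directions; without quantitative information the net direction cannot be determined.

cannot be determined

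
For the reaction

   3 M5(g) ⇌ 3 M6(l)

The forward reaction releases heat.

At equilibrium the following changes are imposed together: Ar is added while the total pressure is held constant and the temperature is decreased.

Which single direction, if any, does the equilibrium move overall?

Adding inert gas at constant total pressure expands the volume and lowers every reacting partial pressure. With Δn_gas = 0 − 3 = -3, Q moves away from K toward the side with fewer gas moles, so the system shifts toward the side with more gas moles — to the left.
The forward reaction is exothermic. Lowering T favours the exothermic direction — shift to the right.
The individual effects push in opposite directions; without quantitative information the net direction cannot be determined.

cannot be determined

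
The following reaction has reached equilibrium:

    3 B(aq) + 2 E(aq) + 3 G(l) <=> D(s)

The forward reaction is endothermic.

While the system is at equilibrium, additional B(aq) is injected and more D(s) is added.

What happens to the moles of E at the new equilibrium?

decreases

Adding B (aq), a reactant, drives the reaction to the right.
D is a pure solid; its activity is 1 regardless of amount, so Q is unaffected — no shift from this change.
The net shift is to the right. E is a reactant, so its amount decreases.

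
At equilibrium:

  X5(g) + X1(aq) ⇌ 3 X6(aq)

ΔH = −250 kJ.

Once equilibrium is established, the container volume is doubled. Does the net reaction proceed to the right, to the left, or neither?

left

Gas moles: reactants 1, products 0 (Δn_gas = -1). Expansion shifts the system toward the side with more moles of gas — to the left.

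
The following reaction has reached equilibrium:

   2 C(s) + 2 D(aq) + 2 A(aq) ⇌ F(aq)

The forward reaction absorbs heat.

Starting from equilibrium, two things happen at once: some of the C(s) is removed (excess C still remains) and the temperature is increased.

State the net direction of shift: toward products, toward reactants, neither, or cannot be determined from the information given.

C is a pure solid; its activity is 1 regardless of amount, so Q is unaffected — no shift from this change.
The forward reaction is endothermic. Raising T favours the endothermic direction — shift to the right.
Only the nonzero effect(s) matter; the net shift is to the right.

right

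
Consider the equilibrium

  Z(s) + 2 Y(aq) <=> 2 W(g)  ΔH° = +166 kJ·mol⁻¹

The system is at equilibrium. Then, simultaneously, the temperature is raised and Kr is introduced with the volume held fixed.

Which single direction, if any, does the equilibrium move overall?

right

The forward reaction is endothermic. Raising T favours the endothermic direction — shift to the right.
At constant volume, adding an inert gas leaves every reacting species' partial pressure unchanged, so Q is unchanged — no shift from this change.
Only the nonzero effect(s) matter; the net shift is to the right.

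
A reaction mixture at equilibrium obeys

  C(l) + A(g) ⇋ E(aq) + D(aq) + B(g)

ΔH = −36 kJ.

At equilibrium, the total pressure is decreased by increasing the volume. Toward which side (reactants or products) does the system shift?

no shift

Gas moles: reactants 1, products 1. Δn_gas = 0, so a volume change leaves Q equal to K — no shift from this change.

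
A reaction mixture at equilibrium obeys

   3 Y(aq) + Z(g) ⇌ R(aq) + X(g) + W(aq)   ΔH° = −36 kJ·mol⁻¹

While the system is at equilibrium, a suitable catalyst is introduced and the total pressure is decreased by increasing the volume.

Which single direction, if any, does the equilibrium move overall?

no shift

A catalyst speeds both forward and reverse rates equally; it changes neither Q nor K — no shift from this change.
Gas moles: reactants 1, products 1. Δn_gas = 0, so a volume change leaves Q equal to K — no shift from this change.
None of the changes alters Q relative to K, so there is no net shift.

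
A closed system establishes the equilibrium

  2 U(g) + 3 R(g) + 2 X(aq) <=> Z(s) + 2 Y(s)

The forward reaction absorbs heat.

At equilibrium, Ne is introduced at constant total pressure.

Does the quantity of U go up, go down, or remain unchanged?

Adding inert gas at constant total pressure expands the volume and lowers every reacting partial pressure. With Δn_gas = 0 − 5 = -5, Q moves away from K toward the side with fewer gas moles, so the system shifts toward the side with more gas moles — to the left.
The net shift is to the left. U is a reactant, so its amount increases.

increases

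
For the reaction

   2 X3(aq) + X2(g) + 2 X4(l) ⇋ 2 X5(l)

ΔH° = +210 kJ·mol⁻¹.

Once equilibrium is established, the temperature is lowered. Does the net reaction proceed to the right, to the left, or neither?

The forward reaction is endothermic. Lowering T favours the exothermic direction — shift to the left.

left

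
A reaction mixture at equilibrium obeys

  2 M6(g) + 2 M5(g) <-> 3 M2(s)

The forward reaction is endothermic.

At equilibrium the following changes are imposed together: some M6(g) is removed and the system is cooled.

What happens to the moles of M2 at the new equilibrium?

decreases

Removing M6 (g), a reactant, drives the reaction to the left.
The forward reaction is endothermic. Lowering T favours the exothermic direction — shift to the left.
The net shift is to the left. M2 is a product, so its amount decreases.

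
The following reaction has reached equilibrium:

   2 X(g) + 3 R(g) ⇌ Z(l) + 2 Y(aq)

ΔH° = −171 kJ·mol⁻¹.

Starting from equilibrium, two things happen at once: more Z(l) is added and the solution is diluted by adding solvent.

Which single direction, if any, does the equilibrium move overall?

right

Z is a pure liquid; its activity is 1 regardless of amount, so Q is unaffected — no shift from this change.
Dilution lowers every aqueous concentration by the same factor. Δn_aq = 2 − 0 = +2, so the system shifts toward the side with more dissolved moles — to the right.
Only the nonzero effect(s) matter; the net shift is to the right.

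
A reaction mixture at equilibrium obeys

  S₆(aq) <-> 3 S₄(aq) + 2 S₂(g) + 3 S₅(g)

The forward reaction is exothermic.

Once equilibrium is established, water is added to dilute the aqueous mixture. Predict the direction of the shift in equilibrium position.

Dilution lowers every aqueous concentration by the same factor. Δn_aq = 3 − 1 = +2, so the system shifts toward the side with more dissolved moles — to the right.

right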